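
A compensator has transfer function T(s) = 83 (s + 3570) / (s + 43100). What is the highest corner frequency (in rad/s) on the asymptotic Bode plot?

Break frequencies occur at each pole and zero magnitude: 3570 rad/s, 43100 rad/s.
The highest is 43100 rad/s.

43100 rad/s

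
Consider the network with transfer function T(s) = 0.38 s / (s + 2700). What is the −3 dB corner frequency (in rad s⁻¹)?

2700 rad s⁻¹

For a single-pole high-pass, the −3 dB point is at the pole: ω = 2700 rad s⁻¹.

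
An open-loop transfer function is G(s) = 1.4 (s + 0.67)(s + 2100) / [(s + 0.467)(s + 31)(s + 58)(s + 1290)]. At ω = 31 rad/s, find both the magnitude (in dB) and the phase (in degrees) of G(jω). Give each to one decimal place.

|G| = -62.0 dB, ∠G = -74.0 deg

|j31 + 0.67| = √(31² + 0.67²) = 31.01
|j31 + 2100| = √(31² + 2100²) = 2100
|j31 + 0.467| = √(31² + 0.467²) = 31
|j31 + 31| = √(31² + 31²) = 43.84
|j31 + 58| = √(31² + 58²) = 65.76
|j31 + 1290| = √(31² + 1290²) = 1290
|G(j31)| = 1.4 × 31.01 × 2100 / (31 × 43.84 × 65.76 × 1290) = 0.00079043
20 log₁₀(0.00079043) = -62.04 dB
∠(j31 + 0.67) = arctan(31/0.67) = 88.76°
∠(j31 + 2100) = arctan(31/2100) = 0.85°
∠(j31 + 0.467) = arctan(31/0.467) = 89.14°
∠(j31 + 31) = arctan(31/31) = 45.00°
∠(j31 + 58) = arctan(31/58) = 28.12°
∠(j31 + 1290) = arctan(31/1290) = 1.38°
∠G(j31) = 88.76° + 0.85° − (89.14° + 45.00° + 28.12° + 1.38°) = -74.03°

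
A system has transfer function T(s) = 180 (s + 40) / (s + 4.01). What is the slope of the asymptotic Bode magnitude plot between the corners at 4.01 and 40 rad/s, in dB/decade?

In this band the factors already past their corner are: pole at 4.01; net slope = -20 dB/decade.

-20 dB/decade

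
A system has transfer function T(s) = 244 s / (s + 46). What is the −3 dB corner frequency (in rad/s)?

For a single-pole high-pass, the −3 dB point is at the pole: ω = 46 rad/s.

46 rad/s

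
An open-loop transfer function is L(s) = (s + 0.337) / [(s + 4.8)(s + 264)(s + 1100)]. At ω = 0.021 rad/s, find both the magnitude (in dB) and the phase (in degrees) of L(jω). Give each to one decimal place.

|j0.021 + 0.337| = √(0.021² + 0.337²) = 0.3377
|j0.021 + 4.8| = √(0.021² + 4.8²) = 4.8
|j0.021 + 264| = √(0.021² + 264²) = 264
|j0.021 + 1100| = √(0.021² + 1100²) = 1100
|L(j0.021)| = 1 × 0.3377 / (4.8 × 264 × 1100) = 2.4223e-07
20 log₁₀(2.4223e-07) = -132.32 dB
∠(j0.021 + 0.337) = arctan(0.021/0.337) = 3.57°
∠(j0.021 + 4.8) = arctan(0.021/4.8) = 0.25°
∠(j0.021 + 264) = arctan(0.021/264) = 0.00°
∠(j0.021 + 1100) = arctan(0.021/1100) = 0.00°
∠L(j0.021) = 3.57° − (0.25° + 0.00° + 0.00°) = 3.31°

|L| = -132.3 dB, ∠L = 3.3 deg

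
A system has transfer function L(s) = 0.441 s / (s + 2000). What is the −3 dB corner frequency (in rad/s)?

For a single-pole high-pass, the −3 dB point is at the pole: ω = 2000 rad/s.

2000 rad/s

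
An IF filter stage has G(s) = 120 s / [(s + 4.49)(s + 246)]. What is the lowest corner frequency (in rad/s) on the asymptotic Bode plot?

4.49 rad/s

Break frequencies occur at each pole and zero magnitude: 4.49 rad/s, 246 rad/s.
The lowest is 4.49 rad/s.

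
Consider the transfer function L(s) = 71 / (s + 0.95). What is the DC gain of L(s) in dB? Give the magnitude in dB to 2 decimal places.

L(0) = 71 / 0.95 = 74.737
20 log₁₀(74.737) = 37.471 dB

37.47 dB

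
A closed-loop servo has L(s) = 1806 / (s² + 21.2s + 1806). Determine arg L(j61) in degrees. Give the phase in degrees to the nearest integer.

-146°

∠[(j61)² + 21.2(j61) + 1806] = ∠[-1915 + j1293.2] = 145.97°
∠L(j61) = −145.97° = -145.97°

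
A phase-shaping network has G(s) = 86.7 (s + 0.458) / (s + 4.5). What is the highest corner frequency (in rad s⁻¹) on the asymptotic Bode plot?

4.5 rad s⁻¹

Break frequencies occur at each pole and zero magnitude: 0.458 rad s⁻¹, 4.5 rad s⁻¹.
The highest is 4.5 rad s⁻¹.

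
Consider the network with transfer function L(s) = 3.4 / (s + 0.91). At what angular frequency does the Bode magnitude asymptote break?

The single real pole at s = −0.91 gives a corner at ω = 0.91 rad/sec.

0.91 rad/sec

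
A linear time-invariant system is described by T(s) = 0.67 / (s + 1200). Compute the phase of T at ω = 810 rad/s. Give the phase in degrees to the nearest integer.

∠(j810 + 1200) = arctan(810/1200) = 34.02°
∠T(j810) = −34.02° = -34.02°

-34°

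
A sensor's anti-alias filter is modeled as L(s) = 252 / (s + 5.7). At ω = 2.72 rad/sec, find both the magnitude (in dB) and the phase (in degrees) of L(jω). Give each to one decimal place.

|j2.72 + 5.7| = √(2.72² + 5.7²) = 6.316
|L(j2.72)| = 252 / 6.316 = 39.9
20 log₁₀(39.9) = 32.02 dB
∠(j2.72 + 5.7) = arctan(2.72/5.7) = 25.51°
∠L(j2.72) = −25.51° = -25.51°

|L| = 32.0 dB, ∠L = -25.5°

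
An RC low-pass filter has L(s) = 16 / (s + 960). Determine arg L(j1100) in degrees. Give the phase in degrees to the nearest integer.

-49°

∠(j1100 + 960) = arctan(1100/960) = 48.89°
∠L(j1100) = −48.89° = -48.89°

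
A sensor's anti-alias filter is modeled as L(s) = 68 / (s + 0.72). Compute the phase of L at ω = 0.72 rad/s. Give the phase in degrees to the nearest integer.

-45°

∠(j0.72 + 0.72) = arctan(0.72/0.72) = 45.00°
∠L(j0.72) = −45.00° = -45.00°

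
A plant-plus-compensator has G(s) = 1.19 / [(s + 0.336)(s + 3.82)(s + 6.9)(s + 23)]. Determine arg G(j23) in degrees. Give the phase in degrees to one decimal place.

∠(j23 + 0.336) = arctan(23/0.336) = 89.16°
∠(j23 + 3.82) = arctan(23/3.82) = 80.57°
∠(j23 + 6.9) = arctan(23/6.9) = 73.30°
∠(j23 + 23) = arctan(23/23) = 45.00°
∠G(j23) = − (89.16° + 80.57° + 73.30° + 45.00°) = -288.03°

-288.0°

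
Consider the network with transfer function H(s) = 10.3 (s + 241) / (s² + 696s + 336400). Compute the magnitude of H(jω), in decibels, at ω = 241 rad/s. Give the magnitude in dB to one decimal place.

-39.3 dB

|j241 + 241| = √(241² + 241²) = 340.8
|(j241)² + 696(j241) + 336400| = |2.7832e+05 + j1.6774e+05| = 3.25e+05
|H(j241)| = 10.3 × 340.8 / 3.25e+05 = 0.010803
20 log₁₀(0.010803) = -39.33 dB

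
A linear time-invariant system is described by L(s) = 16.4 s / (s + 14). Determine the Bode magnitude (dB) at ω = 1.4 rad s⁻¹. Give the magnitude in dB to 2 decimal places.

4.25 dB

|j1.4| = 1.4
|j1.4 + 14| = √(1.4² + 14²) = 14.07
|L(j1.4)| = 16.4 × 1.4 / 14.07 = 1.6319
20 log₁₀(1.6319) = 4.254 dB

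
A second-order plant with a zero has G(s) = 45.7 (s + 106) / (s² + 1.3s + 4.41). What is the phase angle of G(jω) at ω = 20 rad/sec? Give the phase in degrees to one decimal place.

-165.6 deg

∠(j20 + 106) = arctan(20/106) = 10.68°
∠[(j20)² + 1.3(j20) + 4.41] = ∠[-395.59 + j26] = 176.24°
∠G(j20) = 10.68° − 176.24° = -165.55°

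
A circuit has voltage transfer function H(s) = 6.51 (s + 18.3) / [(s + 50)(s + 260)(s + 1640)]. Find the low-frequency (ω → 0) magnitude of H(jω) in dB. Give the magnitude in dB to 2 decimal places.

-105.06 dB

H(0) = 6.51 × 18.3 / (50 × 260 × 1640) = 5.5879e-06
20 log₁₀(5.5879e-06) = -105.055 dB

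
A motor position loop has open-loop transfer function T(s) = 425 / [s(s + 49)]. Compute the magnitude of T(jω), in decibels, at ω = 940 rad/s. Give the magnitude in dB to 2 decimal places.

-66.37 dB

|j940 + 49| = √(940² + 49²) = 941.3
|j940| = 940
|T(j940)| = 425 / (941.3 × 940) = 0.00048033
20 log₁₀(0.00048033) = -66.369 dB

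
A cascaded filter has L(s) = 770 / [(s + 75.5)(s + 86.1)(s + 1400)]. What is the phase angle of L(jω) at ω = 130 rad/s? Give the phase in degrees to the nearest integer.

∠(j130 + 75.5) = arctan(130/75.5) = 59.85°
∠(j130 + 86.1) = arctan(130/86.1) = 56.48°
∠(j130 + 1400) = arctan(130/1400) = 5.31°
∠L(j130) = − (59.85° + 56.48° + 5.31°) = -121.64°

-122°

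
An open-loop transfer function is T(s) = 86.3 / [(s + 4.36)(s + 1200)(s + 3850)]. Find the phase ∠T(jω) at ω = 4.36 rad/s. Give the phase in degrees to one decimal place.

-45.3 deg

∠(j4.36 + 4.36) = arctan(4.36/4.36) = 45.00°
∠(j4.36 + 1200) = arctan(4.36/1200) = 0.21°
∠(j4.36 + 3850) = arctan(4.36/3850) = 0.06°
∠T(j4.36) = − (45.00° + 0.21° + 0.06°) = -45.27°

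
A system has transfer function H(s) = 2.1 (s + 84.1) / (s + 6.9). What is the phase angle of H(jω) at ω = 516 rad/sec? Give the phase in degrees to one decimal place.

-8.5°

∠(j516 + 84.1) = arctan(516/84.1) = 80.74°
∠(j516 + 6.9) = arctan(516/6.9) = 89.23°
∠H(j516) = 80.74° − 89.23° = -8.49°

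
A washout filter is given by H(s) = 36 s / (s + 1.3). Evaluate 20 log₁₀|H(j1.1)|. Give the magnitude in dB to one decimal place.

|j1.1| = 1.1
|j1.1 + 1.3| = √(1.1² + 1.3²) = 1.703
|H(j1.1)| = 36 × 1.1 / 1.703 = 23.254
20 log₁₀(23.254) = 27.33 dB

27.3 dB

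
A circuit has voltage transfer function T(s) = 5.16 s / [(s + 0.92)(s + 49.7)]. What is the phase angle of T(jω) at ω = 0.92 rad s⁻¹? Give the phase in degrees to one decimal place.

∠(j0.92) = 90.00°
∠(j0.92 + 0.92) = arctan(0.92/0.92) = 45.00°
∠(j0.92 + 49.7) = arctan(0.92/49.7) = 1.06°
∠T(j0.92) = 90.00° − (45.00° + 1.06°) = 43.94°

43.9°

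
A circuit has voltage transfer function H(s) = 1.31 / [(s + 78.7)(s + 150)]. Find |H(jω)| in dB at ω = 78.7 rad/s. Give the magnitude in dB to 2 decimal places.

|j78.7 + 78.7| = √(78.7² + 78.7²) = 111.3
|j78.7 + 150| = √(78.7² + 150²) = 169.4
|H(j78.7)| = 1.31 / (111.3 × 169.4) = 6.9485e-05
20 log₁₀(6.9485e-05) = -83.162 dB

-83.16 dB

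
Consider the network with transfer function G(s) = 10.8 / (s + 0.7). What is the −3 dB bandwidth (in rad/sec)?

0.7 rad/sec

For a single-pole low-pass, the −3 dB point is at the pole: ω = 0.7 rad/sec.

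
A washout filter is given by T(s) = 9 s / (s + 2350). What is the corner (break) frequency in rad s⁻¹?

2350 rad s⁻¹

The single real pole at s = −2350 gives a corner at ω = 2350 rad s⁻¹.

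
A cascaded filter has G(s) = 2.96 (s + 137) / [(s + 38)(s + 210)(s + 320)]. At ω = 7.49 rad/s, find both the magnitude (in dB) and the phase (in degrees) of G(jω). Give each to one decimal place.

|G| = -76.1 dB, ∠G = -11.4°

|j7.49 + 137| = √(7.49² + 137²) = 137.2
|j7.49 + 38| = √(7.49² + 38²) = 38.73
|j7.49 + 210| = √(7.49² + 210²) = 210.1
|j7.49 + 320| = √(7.49² + 320²) = 320.1
|G(j7.49)| = 2.96 × 137.2 / (38.73 × 210.1 × 320.1) = 0.0001559
20 log₁₀(0.0001559) = -76.14 dB
∠(j7.49 + 137) = arctan(7.49/137) = 3.13°
∠(j7.49 + 38) = arctan(7.49/38) = 11.15°
∠(j7.49 + 210) = arctan(7.49/210) = 2.04°
∠(j7.49 + 320) = arctan(7.49/320) = 1.34°
∠G(j7.49) = 3.13° − (11.15° + 2.04° + 1.34°) = -11.40°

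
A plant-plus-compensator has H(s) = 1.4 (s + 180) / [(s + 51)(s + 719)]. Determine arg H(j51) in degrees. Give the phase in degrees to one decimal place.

-33.2°

∠(j51 + 180) = arctan(51/180) = 15.82°
∠(j51 + 51) = arctan(51/51) = 45.00°
∠(j51 + 719) = arctan(51/719) = 4.06°
∠H(j51) = 15.82° − (45.00° + 4.06°) = -33.24°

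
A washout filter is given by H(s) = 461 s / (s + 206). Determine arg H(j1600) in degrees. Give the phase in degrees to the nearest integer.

7°

∠(j1600) = 90.00°
∠(j1600 + 206) = arctan(1600/206) = 82.66°
∠H(j1600) = 90.00° − 82.66° = 7.34°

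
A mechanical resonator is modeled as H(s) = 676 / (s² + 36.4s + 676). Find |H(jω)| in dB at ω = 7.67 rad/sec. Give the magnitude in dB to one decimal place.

|(j7.67)² + 36.4(j7.67) + 676| = |617.17 + j279.19| = 677.4
|H(j7.67)| = 676 / 677.4 = 0.99796
20 log₁₀(0.99796) = -0.02 dB

-0.0 dB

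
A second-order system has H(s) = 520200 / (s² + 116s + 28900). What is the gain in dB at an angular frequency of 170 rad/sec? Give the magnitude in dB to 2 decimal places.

|(j170)² + 116(j170) + 28900| = |0 + j19720| = 1.972e+04
|H(j170)| = 520200 / 1.972e+04 = 26.379
20 log₁₀(26.379) = 28.425 dB

28.43 dB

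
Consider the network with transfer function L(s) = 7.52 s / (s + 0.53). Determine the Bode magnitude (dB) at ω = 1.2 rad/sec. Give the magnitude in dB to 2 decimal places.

16.75 dB

|j1.2| = 1.2
|j1.2 + 0.53| = √(1.2² + 0.53²) = 1.312
|L(j1.2)| = 7.52 × 1.2 / 1.312 = 6.8789
20 log₁₀(6.8789) = 16.750 dB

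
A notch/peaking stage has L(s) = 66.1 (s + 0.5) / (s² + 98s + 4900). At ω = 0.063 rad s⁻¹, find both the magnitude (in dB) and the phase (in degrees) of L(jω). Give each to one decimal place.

|j0.063 + 0.5| = √(0.063² + 0.5²) = 0.504
|(j0.063)² + 98(j0.063) + 4900| = |4900 + j6.174| = 4900
|L(j0.063)| = 66.1 × 0.504 / 4900 = 0.0067982
20 log₁₀(0.0067982) = -43.35 dB
∠(j0.063 + 0.5) = arctan(0.063/0.5) = 7.18°
∠[(j0.063)² + 98(j0.063) + 4900] = ∠[4900 + j6.174] = 0.07°
∠L(j0.063) = 7.18° − 0.07° = 7.11°

|L| = -43.4 dB, ∠L = 7.1°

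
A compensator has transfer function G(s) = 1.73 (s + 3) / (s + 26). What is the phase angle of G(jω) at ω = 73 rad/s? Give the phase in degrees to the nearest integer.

∠(j73 + 3) = arctan(73/3) = 87.65°
∠(j73 + 26) = arctan(73/26) = 70.40°
∠G(j73) = 87.65° − 70.40° = 17.25°

17 deg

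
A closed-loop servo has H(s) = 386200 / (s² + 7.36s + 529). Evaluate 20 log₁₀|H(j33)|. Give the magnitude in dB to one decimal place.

56.0 dB

|(j33)² + 7.36(j33) + 529| = |-560 + j242.88| = 610.4
|H(j33)| = 386200 / 610.4 = 632.7
20 log₁₀(632.7) = 56.02 dB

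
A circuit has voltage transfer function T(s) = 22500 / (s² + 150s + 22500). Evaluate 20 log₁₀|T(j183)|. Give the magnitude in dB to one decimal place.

-2.4 dB

|(j183)² + 150(j183) + 22500| = |-10989 + j27450| = 2.957e+04
|T(j183)| = 22500 / 2.957e+04 = 0.76096
20 log₁₀(0.76096) = -2.37 dB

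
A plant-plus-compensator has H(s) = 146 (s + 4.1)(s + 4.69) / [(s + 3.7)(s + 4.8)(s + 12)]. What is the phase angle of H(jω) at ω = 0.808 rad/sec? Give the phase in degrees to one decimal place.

∠(j0.808 + 4.1) = arctan(0.808/4.1) = 11.15°
∠(j0.808 + 4.69) = arctan(0.808/4.69) = 9.78°
∠(j0.808 + 3.7) = arctan(0.808/3.7) = 12.32°
∠(j0.808 + 4.8) = arctan(0.808/4.8) = 9.56°
∠(j0.808 + 12) = arctan(0.808/12) = 3.85°
∠H(j0.808) = 11.15° + 9.78° − (12.32° + 9.56° + 3.85°) = -4.80°

-4.8°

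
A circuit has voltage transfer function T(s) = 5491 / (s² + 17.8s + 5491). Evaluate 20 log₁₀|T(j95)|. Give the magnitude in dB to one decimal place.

|(j95)² + 17.8(j95) + 5491| = |-3534 + j1691| = 3918
|T(j95)| = 5491 / 3918 = 1.4016
20 log₁₀(1.4016) = 2.93 dB

2.9 dB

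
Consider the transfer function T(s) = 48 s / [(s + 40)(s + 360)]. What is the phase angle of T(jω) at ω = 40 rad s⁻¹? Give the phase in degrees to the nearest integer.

∠(j40) = 90.00°
∠(j40 + 40) = arctan(40/40) = 45.00°
∠(j40 + 360) = arctan(40/360) = 6.34°
∠T(j40) = 90.00° − (45.00° + 6.34°) = 38.66°

39°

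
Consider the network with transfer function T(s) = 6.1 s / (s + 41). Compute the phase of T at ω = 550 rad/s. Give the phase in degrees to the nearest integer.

4°

∠(j550) = 90.00°
∠(j550 + 41) = arctan(550/41) = 85.74°
∠T(j550) = 90.00° − 85.74° = 4.26°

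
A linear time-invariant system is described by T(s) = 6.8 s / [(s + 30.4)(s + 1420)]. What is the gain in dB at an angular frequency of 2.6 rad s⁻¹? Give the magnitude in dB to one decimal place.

|j2.6| = 2.6
|j2.6 + 30.4| = √(2.6² + 30.4²) = 30.51
|j2.6 + 1420| = √(2.6² + 1420²) = 1420
|T(j2.6)| = 6.8 × 2.6 / (30.51 × 1420) = 0.00040807
20 log₁₀(0.00040807) = -67.79 dB

-67.8 dB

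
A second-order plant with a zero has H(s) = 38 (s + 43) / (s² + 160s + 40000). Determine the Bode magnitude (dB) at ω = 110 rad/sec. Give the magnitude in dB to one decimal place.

-17.3 dB

|j110 + 43| = √(110² + 43²) = 118.1
|(j110)² + 160(j110) + 40000| = |27900 + j17600| = 3.299e+04
|H(j110)| = 38 × 118.1 / 3.299e+04 = 0.13605
20 log₁₀(0.13605) = -17.33 dB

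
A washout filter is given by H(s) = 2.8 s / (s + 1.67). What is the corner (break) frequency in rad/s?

The single real pole at s = −1.67 gives a corner at ω = 1.67 rad/s.

1.67 rad/s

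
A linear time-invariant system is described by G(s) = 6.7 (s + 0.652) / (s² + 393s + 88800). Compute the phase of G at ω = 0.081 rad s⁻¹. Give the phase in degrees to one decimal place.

7.1°

∠(j0.081 + 0.652) = arctan(0.081/0.652) = 7.08°
∠[(j0.081)² + 393(j0.081) + 88800] = ∠[88800 + j31.833] = 0.02°
∠G(j0.081) = 7.08° − 0.02° = 7.06°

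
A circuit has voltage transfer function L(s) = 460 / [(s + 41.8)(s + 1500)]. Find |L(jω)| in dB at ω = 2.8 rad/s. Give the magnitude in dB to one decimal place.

|j2.8 + 41.8| = √(2.8² + 41.8²) = 41.89
|j2.8 + 1500| = √(2.8² + 1500²) = 1500
|L(j2.8)| = 460 / (41.89 × 1500) = 0.0073201
20 log₁₀(0.0073201) = -42.71 dB

-42.7 dB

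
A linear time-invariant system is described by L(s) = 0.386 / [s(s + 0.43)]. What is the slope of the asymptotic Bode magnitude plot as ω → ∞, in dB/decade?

With 0 zeros and 2 poles, the high-frequency asymptotic slope is 20 × (0 − 2) = -40 dB/decade.

-40 dB/decade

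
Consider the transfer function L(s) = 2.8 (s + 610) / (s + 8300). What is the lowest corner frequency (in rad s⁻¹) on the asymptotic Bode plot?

Break frequencies occur at each pole and zero magnitude: 610 rad s⁻¹, 8300 rad s⁻¹.
The lowest is 610 rad s⁻¹.

610 rad s⁻¹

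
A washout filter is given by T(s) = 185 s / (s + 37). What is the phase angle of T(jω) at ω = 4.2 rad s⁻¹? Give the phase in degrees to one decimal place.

∠(j4.2) = 90.00°
∠(j4.2 + 37) = arctan(4.2/37) = 6.48°
∠T(j4.2) = 90.00° − 6.48° = 83.52°

83.5°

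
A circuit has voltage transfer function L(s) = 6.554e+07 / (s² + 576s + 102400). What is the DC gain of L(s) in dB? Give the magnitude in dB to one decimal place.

56.1 dB

L(0) = 6.554e+07 / 102400 = 640.04
20 log₁₀(640.04) = 56.12 dB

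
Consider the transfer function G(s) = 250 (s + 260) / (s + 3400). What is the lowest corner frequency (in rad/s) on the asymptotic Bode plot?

Break frequencies occur at each pole and zero magnitude: 260 rad/s, 3400 rad/s.
The lowest is 260 rad/s.

260 rad/s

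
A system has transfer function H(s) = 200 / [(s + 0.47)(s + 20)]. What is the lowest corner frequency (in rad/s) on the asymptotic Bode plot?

0.47 rad/s

Break frequencies occur at each pole and zero magnitude: 0.47 rad/s, 20 rad/s.
The lowest is 0.47 rad/s.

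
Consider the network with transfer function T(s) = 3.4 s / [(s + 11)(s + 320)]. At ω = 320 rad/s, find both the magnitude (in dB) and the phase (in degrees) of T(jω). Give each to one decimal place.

|T| = -42.5 dB, ∠T = -43.0°

|j320| = 320
|j320 + 11| = √(320² + 11²) = 320.2
|j320 + 320| = √(320² + 320²) = 452.5
|T(j320)| = 3.4 × 320 / (320.2 × 452.5) = 0.0075086
20 log₁₀(0.0075086) = -42.49 dB
∠(j320) = 90.00°
∠(j320 + 11) = arctan(320/11) = 88.03°
∠(j320 + 320) = arctan(320/320) = 45.00°
∠T(j320) = 90.00° − (88.03° + 45.00°) = -43.03°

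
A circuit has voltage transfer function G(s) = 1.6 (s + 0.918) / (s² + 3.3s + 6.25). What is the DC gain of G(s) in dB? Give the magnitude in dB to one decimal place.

G(0) = 1.6 × 0.918 / 6.25 = 0.23501
20 log₁₀(0.23501) = -12.58 dB

-12.6 dB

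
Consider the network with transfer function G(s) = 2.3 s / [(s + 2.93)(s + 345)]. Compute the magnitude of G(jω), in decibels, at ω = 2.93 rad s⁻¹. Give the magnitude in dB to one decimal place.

-46.5 dB

|j2.93| = 2.93
|j2.93 + 2.93| = √(2.93² + 2.93²) = 4.144
|j2.93 + 345| = √(2.93² + 345²) = 345
|G(j2.93)| = 2.3 × 2.93 / (4.144 × 345) = 0.0047139
20 log₁₀(0.0047139) = -46.53 dB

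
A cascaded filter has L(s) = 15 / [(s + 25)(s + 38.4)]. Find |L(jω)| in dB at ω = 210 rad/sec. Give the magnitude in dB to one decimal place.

-69.6 dB

|j210 + 25| = √(210² + 25²) = 211.5
|j210 + 38.4| = √(210² + 38.4²) = 213.5
|L(j210)| = 15 / (211.5 × 213.5) = 0.00033224
20 log₁₀(0.00033224) = -69.57 dB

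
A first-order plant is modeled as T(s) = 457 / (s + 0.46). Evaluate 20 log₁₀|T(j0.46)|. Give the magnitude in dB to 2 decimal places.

|j0.46 + 0.46| = √(0.46² + 0.46²) = 0.6505
|T(j0.46)| = 457 / 0.6505 = 702.5
20 log₁₀(702.5) = 56.933 dB

56.93 dB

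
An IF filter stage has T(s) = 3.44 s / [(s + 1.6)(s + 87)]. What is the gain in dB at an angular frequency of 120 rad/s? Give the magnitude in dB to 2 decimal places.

-32.69 dB

|j120| = 120
|j120 + 1.6| = √(120² + 1.6²) = 120
|j120 + 87| = √(120² + 87²) = 148.2
|T(j120)| = 3.44 × 120 / (120 × 148.2) = 0.023207
20 log₁₀(0.023207) = -32.688 dB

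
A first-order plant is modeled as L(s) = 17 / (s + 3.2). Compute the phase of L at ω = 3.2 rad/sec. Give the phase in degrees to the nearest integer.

-45°

∠(j3.2 + 3.2) = arctan(3.2/3.2) = 45.00°
∠L(j3.2) = −45.00° = -45.00°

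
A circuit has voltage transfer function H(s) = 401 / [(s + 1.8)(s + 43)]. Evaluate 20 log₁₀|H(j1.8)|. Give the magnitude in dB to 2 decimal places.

11.27 dB

|j1.8 + 1.8| = √(1.8² + 1.8²) = 2.546
|j1.8 + 43| = √(1.8² + 43²) = 43.04
|H(j1.8)| = 401 / (2.546 × 43.04) = 3.6602
20 log₁₀(3.6602) = 11.270 dB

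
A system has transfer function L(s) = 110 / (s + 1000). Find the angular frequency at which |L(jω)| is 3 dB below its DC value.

For a single-pole low-pass, the −3 dB point is at the pole: ω = 1000 rad s⁻¹.

1000 rad s⁻¹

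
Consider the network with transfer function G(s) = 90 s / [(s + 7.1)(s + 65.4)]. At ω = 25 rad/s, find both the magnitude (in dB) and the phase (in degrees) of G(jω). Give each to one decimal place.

|G| = 1.8 dB, ∠G = -5.1 deg

|j25| = 25
|j25 + 7.1| = √(25² + 7.1²) = 25.99
|j25 + 65.4| = √(25² + 65.4²) = 70.02
|G(j25)| = 90 × 25 / (25.99 × 70.02) = 1.2365
20 log₁₀(1.2365) = 1.84 dB
∠(j25) = 90.00°
∠(j25 + 7.1) = arctan(25/7.1) = 74.15°
∠(j25 + 65.4) = arctan(25/65.4) = 20.92°
∠G(j25) = 90.00° − (74.15° + 20.92°) = -5.07°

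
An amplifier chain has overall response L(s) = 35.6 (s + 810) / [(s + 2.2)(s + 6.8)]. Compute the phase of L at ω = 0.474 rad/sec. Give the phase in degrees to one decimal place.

∠(j0.474 + 810) = arctan(0.474/810) = 0.03°
∠(j0.474 + 2.2) = arctan(0.474/2.2) = 12.16°
∠(j0.474 + 6.8) = arctan(0.474/6.8) = 3.99°
∠L(j0.474) = 0.03° − (12.16° + 3.99°) = -16.11°

-16.1°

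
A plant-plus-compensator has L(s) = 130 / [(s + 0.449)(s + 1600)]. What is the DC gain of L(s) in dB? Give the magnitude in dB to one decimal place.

-14.8 dB

L(0) = 130 / (0.449 × 1600) = 0.18096
20 log₁₀(0.18096) = -14.85 dB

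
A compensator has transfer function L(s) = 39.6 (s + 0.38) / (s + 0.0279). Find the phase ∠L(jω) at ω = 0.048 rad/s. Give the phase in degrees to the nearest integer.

-53°

∠(j0.048 + 0.38) = arctan(0.048/0.38) = 7.20°
∠(j0.048 + 0.0279) = arctan(0.048/0.0279) = 59.83°
∠L(j0.048) = 7.20° − 59.83° = -52.63°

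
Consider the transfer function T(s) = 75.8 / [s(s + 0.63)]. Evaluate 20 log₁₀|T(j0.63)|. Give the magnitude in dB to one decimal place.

42.6 dB

|j0.63 + 0.63| = √(0.63² + 0.63²) = 0.891
|j0.63| = 0.63
|T(j0.63)| = 75.8 / (0.891 × 0.63) = 135.04
20 log₁₀(135.04) = 42.61 dB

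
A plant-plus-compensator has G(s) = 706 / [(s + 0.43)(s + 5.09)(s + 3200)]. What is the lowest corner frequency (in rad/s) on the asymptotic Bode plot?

0.43 rad/s

Break frequencies occur at each pole and zero magnitude: 0.43 rad/s, 5.09 rad/s, 3200 rad/s.
The lowest is 0.43 rad/s.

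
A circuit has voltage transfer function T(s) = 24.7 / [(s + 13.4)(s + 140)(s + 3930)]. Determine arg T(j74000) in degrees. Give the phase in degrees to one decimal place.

-266.8 deg

∠(j74000 + 13.4) = arctan(74000/13.4) = 89.99°
∠(j74000 + 140) = arctan(74000/140) = 89.89°
∠(j74000 + 3930) = arctan(74000/3930) = 86.96°
∠T(j74000) = − (89.99° + 89.89° + 86.96°) = -266.84°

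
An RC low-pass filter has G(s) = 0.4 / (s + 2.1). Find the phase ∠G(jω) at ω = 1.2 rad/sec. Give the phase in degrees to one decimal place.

-29.7°

∠(j1.2 + 2.1) = arctan(1.2/2.1) = 29.74°
∠G(j1.2) = −29.74° = -29.74°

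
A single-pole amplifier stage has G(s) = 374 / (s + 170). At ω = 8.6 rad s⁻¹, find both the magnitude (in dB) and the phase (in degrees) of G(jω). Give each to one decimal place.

|G| = 6.8 dB, ∠G = -2.9 deg

|j8.6 + 170| = √(8.6² + 170²) = 170.2
|G(j8.6)| = 374 / 170.2 = 2.1972
20 log₁₀(2.1972) = 6.84 dB
∠(j8.6 + 170) = arctan(8.6/170) = 2.90°
∠G(j8.6) = −2.90° = -2.90°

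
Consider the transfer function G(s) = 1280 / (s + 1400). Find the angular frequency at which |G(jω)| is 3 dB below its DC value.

1400 rad/s

For a single-pole low-pass, the −3 dB point is at the pole: ω = 1400 rad/s.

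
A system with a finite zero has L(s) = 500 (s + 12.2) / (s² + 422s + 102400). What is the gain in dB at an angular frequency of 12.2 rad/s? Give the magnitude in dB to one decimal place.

-21.5 dB

|j12.2 + 12.2| = √(12.2² + 12.2²) = 17.25
|(j12.2)² + 422(j12.2) + 102400| = |1.0225e+05 + j5148.4| = 1.024e+05
|L(j12.2)| = 500 × 17.25 / 1.024e+05 = 0.084261
20 log₁₀(0.084261) = -21.49 dB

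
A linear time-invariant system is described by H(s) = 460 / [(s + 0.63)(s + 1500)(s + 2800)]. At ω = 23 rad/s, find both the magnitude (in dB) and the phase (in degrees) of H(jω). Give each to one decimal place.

|H| = -106.4 dB, ∠H = -89.8°

|j23 + 0.63| = √(23² + 0.63²) = 23.01
|j23 + 1500| = √(23² + 1500²) = 1500
|j23 + 2800| = √(23² + 2800²) = 2800
|H(j23)| = 460 / (23.01 × 1500 × 2800) = 4.7594e-06
20 log₁₀(4.7594e-06) = -106.45 dB
∠(j23 + 0.63) = arctan(23/0.63) = 88.43°
∠(j23 + 1500) = arctan(23/1500) = 0.88°
∠(j23 + 2800) = arctan(23/2800) = 0.47°
∠H(j23) = − (88.43° + 0.88° + 0.47°) = -89.78°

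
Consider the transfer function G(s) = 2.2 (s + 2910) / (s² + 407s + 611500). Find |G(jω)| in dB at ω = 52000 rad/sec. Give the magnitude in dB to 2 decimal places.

|j52000 + 2910| = √(52000² + 2910²) = 5.208e+04
|(j52000)² + 407(j52000) + 611500| = |-2.7034e+09 + j2.1164e+07| = 2.703e+09
|G(j52000)| = 2.2 × 5.208e+04 / 2.703e+09 = 4.2382e-05
20 log₁₀(4.2382e-05) = -87.456 dB

-87.46 dB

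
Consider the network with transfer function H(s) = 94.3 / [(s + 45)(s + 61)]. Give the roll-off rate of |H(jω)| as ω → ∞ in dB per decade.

-40 dB/decade

With 0 zeros and 2 poles, the high-frequency asymptotic slope is 20 × (0 − 2) = -40 dB/decade.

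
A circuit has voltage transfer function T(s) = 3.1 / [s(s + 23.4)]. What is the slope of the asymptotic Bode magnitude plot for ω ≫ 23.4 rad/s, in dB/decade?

-40 dB/decade

With 0 zeros and 2 poles, the high-frequency asymptotic slope is 20 × (0 − 2) = -40 dB/decade.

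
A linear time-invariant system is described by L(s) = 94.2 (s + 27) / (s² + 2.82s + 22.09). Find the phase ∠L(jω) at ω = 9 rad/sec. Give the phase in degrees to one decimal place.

∠(j9 + 27) = arctan(9/27) = 18.43°
∠[(j9)² + 2.82(j9) + 22.09] = ∠[-58.91 + j25.38] = 156.69°
∠L(j9) = 18.43° − 156.69° = -138.26°

-138.3 deg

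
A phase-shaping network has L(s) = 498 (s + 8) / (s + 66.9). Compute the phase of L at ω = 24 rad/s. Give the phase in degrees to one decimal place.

51.8°

∠(j24 + 8) = arctan(24/8) = 71.57°
∠(j24 + 66.9) = arctan(24/66.9) = 19.74°
∠L(j24) = 71.57° − 19.74° = 51.83°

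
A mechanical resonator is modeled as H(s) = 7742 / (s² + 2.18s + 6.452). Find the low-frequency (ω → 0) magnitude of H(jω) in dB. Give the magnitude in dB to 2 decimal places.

H(0) = 7742 / 6.452 = 1199.9
20 log₁₀(1199.9) = 61.583 dB

61.58 dB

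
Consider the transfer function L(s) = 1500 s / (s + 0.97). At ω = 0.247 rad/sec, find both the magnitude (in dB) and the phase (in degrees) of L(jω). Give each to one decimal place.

|L| = 51.4 dB, ∠L = 75.7°

|j0.247| = 0.247
|j0.247 + 0.97| = √(0.247² + 0.97²) = 1.001
|L(j0.247)| = 1500 × 0.247 / 1.001 = 370.15
20 log₁₀(370.15) = 51.37 dB
∠(j0.247) = 90.00°
∠(j0.247 + 0.97) = arctan(0.247/0.97) = 14.29°
∠L(j0.247) = 90.00° − 14.29° = 75.71°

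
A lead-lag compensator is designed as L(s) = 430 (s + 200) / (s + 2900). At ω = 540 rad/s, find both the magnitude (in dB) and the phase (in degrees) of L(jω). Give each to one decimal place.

|L| = 38.5 dB, ∠L = 59.1°

|j540 + 200| = √(540² + 200²) = 575.8
|j540 + 2900| = √(540² + 2900²) = 2950
|L(j540)| = 430 × 575.8 / 2950 = 83.941
20 log₁₀(83.941) = 38.48 dB
∠(j540 + 200) = arctan(540/200) = 69.68°
∠(j540 + 2900) = arctan(540/2900) = 10.55°
∠L(j540) = 69.68° − 10.55° = 59.13°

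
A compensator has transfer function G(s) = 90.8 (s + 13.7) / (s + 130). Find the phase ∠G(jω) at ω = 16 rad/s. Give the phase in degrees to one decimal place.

42.4°

∠(j16 + 13.7) = arctan(16/13.7) = 49.43°
∠(j16 + 130) = arctan(16/130) = 7.02°
∠G(j16) = 49.43° − 7.02° = 42.41°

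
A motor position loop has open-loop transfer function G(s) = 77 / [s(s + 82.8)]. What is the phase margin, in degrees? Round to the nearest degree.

Gain crossover: |G(jω)| = 1 at ω ≈ 0.93 rad s⁻¹.
∠G(j0.93) = −90° − arctan(0.93/82.8) ≈ -90.64°
PM = 180° + (-90.64°) = 89.36°

89°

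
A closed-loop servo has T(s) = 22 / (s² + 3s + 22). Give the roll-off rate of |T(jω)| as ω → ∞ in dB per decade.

-40 dB/decade

With 0 zeros and 2 poles, the high-frequency asymptotic slope is 20 × (0 − 2) = -40 dB/decade.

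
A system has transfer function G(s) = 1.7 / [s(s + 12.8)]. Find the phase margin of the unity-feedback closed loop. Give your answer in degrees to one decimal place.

89.4°

Gain crossover: |G(jω)| = 1 at ω ≈ 0.133 rad/s.
∠G(j0.133) = −90° − arctan(0.133/12.8) ≈ -90.59°
PM = 180° + (-90.59°) = 89.41°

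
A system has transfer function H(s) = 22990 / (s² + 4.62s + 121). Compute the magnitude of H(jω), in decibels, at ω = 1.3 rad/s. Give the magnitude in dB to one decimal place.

45.7 dB

|(j1.3)² + 4.62(j1.3) + 121| = |119.31 + j6.006| = 119.5
|H(j1.3)| = 22990 / 119.5 = 192.45
20 log₁₀(192.45) = 45.69 dB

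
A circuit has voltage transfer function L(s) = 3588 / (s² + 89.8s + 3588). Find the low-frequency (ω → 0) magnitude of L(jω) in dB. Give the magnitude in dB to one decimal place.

L(0) = 3588 / 3588 = 1
20 log₁₀(1) = 0.00 dB

0.0 dB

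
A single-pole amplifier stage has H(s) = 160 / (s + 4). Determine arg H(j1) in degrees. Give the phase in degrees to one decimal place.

∠(j1 + 4) = arctan(1/4) = 14.04°
∠H(j1) = −14.04° = -14.04°

-14.0 deg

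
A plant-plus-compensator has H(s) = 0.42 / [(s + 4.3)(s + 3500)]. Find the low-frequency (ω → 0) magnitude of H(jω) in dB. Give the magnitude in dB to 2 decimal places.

H(0) = 0.42 / (4.3 × 3500) = 2.7907e-05
20 log₁₀(2.7907e-05) = -91.086 dB

-91.09 dB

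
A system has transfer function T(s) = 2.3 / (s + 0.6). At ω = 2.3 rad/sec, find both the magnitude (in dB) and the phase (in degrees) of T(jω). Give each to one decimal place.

|j2.3 + 0.6| = √(2.3² + 0.6²) = 2.377
|T(j2.3)| = 2.3 / 2.377 = 0.96762
20 log₁₀(0.96762) = -0.29 dB
∠(j2.3 + 0.6) = arctan(2.3/0.6) = 75.38°
∠T(j2.3) = −75.38° = -75.38°

|T| = -0.3 dB, ∠T = -75.4 deg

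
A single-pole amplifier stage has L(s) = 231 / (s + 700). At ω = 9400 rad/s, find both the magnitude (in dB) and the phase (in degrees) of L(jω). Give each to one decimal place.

|j9400 + 700| = √(9400² + 700²) = 9426
|L(j9400)| = 231 / 9426 = 0.024507
20 log₁₀(0.024507) = -32.21 dB
∠(j9400 + 700) = arctan(9400/700) = 85.74°
∠L(j9400) = −85.74° = -85.74°

|L| = -32.2 dB, ∠L = -85.7°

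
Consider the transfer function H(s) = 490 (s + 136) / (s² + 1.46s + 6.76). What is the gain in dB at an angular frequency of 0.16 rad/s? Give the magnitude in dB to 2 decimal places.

79.90 dB

|j0.16 + 136| = √(0.16² + 136²) = 136
|(j0.16)² + 1.46(j0.16) + 6.76| = |6.7344 + j0.2336| = 6.738
|H(j0.16)| = 490 × 136 / 6.738 = 9889.5
20 log₁₀(9889.5) = 79.904 dB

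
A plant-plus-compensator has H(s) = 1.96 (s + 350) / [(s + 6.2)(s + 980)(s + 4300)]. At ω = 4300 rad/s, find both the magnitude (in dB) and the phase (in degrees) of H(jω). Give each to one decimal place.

|H| = -142.7 dB, ∠H = -126.7°

|j4300 + 350| = √(4300² + 350²) = 4314
|j4300 + 6.2| = √(4300² + 6.2²) = 4300
|j4300 + 980| = √(4300² + 980²) = 4410
|j4300 + 4300| = √(4300² + 4300²) = 6081
|H(j4300)| = 1.96 × 4314 / (4300 × 4410 × 6081) = 7.3323e-08
20 log₁₀(7.3323e-08) = -142.70 dB
∠(j4300 + 350) = arctan(4300/350) = 85.35°
∠(j4300 + 6.2) = arctan(4300/6.2) = 89.92°
∠(j4300 + 980) = arctan(4300/980) = 77.16°
∠(j4300 + 4300) = arctan(4300/4300) = 45.00°
∠H(j4300) = 85.35° − (89.92° + 77.16° + 45.00°) = -126.73°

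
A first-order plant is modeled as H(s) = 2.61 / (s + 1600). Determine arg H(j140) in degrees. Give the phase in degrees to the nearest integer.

-5°

∠(j140 + 1600) = arctan(140/1600) = 5.00°
∠H(j140) = −5.00° = -5.00°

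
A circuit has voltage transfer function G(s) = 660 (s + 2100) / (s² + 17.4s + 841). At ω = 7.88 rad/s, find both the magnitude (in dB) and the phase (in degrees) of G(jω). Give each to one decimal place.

|j7.88 + 2100| = √(7.88² + 2100²) = 2100
|(j7.88)² + 17.4(j7.88) + 841| = |778.91 + j137.11| = 790.9
|G(j7.88)| = 660 × 2100 / 790.9 = 1752.5
20 log₁₀(1752.5) = 64.87 dB
∠(j7.88 + 2100) = arctan(7.88/2100) = 0.21°
∠[(j7.88)² + 17.4(j7.88) + 841] = ∠[778.91 + j137.11] = 9.98°
∠G(j7.88) = 0.21° − 9.98° = -9.77°

|G| = 64.9 dB, ∠G = -9.8 deg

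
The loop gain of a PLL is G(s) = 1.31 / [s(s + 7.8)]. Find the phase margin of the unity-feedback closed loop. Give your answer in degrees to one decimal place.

88.8°

Gain crossover: |G(jω)| = 1 at ω ≈ 0.168 rad/sec.
∠G(j0.168) = −90° − arctan(0.168/7.8) ≈ -91.23°
PM = 180° + (-91.23°) = 88.77°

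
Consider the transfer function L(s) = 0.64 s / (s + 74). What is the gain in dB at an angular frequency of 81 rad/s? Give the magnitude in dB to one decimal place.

|j81| = 81
|j81 + 74| = √(81² + 74²) = 109.7
|L(j81)| = 0.64 × 81 / 109.7 = 0.4725
20 log₁₀(0.4725) = -6.51 dB

-6.5 dB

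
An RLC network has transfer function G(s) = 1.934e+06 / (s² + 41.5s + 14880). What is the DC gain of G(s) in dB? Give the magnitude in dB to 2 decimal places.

42.28 dB

G(0) = 1.934e+06 / 14880 = 129.97
20 log₁₀(129.97) = 42.277 dB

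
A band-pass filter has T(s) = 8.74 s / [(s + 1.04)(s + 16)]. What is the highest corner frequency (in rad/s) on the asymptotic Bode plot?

16 rad/s

Break frequencies occur at each pole and zero magnitude: 1.04 rad/s, 16 rad/s.
The highest is 16 rad/s.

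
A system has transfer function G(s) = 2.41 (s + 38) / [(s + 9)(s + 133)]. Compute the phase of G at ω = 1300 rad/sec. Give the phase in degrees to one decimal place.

-85.4°

∠(j1300 + 38) = arctan(1300/38) = 88.33°
∠(j1300 + 9) = arctan(1300/9) = 89.60°
∠(j1300 + 133) = arctan(1300/133) = 84.16°
∠G(j1300) = 88.33° − (89.60° + 84.16°) = -85.44°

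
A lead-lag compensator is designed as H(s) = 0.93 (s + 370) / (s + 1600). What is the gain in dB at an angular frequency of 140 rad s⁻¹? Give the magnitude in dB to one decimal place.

|j140 + 370| = √(140² + 370²) = 395.6
|j140 + 1600| = √(140² + 1600²) = 1606
|H(j140)| = 0.93 × 395.6 / 1606 = 0.22907
20 log₁₀(0.22907) = -12.80 dB

-12.8 dB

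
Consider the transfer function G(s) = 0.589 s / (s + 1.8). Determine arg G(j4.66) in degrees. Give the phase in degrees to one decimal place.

21.1°

∠(j4.66) = 90.00°
∠(j4.66 + 1.8) = arctan(4.66/1.8) = 68.88°
∠G(j4.66) = 90.00° − 68.88° = 21.12°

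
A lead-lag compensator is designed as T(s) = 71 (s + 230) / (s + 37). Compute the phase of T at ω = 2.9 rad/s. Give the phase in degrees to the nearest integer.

∠(j2.9 + 230) = arctan(2.9/230) = 0.72°
∠(j2.9 + 37) = arctan(2.9/37) = 4.48°
∠T(j2.9) = 0.72° − 4.48° = -3.76°

-4°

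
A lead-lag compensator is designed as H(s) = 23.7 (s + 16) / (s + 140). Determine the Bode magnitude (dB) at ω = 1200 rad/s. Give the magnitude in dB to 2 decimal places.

27.44 dB

|j1200 + 16| = √(1200² + 16²) = 1200
|j1200 + 140| = √(1200² + 140²) = 1208
|H(j1200)| = 23.7 × 1200 / 1208 = 23.542
20 log₁₀(23.542) = 27.437 dB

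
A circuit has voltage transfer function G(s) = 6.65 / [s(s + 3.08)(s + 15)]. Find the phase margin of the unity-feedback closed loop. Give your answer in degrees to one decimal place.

86.8 deg

Gain crossover: |G(jω)| = 1 at ω ≈ 0.144 rad/s.
∠G(j0.144) = −90° − arctan(0.144/3.08) − arctan(0.144/15) ≈ -93.22°
PM = 180° + (-93.22°) = 86.78°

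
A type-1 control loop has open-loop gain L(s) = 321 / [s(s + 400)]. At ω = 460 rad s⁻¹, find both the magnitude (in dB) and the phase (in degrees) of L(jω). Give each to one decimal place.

|L| = -58.8 dB, ∠L = -139.0°

|j460 + 400| = √(460² + 400²) = 609.6
|j460| = 460
|L(j460)| = 321 / (609.6 × 460) = 0.0011447
20 log₁₀(0.0011447) = -58.83 dB
∠(j460 + 400) = arctan(460/400) = 48.99°
∠(j460) = 90.00°
∠L(j460) = − (48.99° + 90.00°) = -138.99°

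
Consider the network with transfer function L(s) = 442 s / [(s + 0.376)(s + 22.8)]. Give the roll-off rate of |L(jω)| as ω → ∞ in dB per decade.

-20 dB/decade

With 1 zero and 2 poles, the high-frequency asymptotic slope is 20 × (1 − 2) = -20 dB/decade.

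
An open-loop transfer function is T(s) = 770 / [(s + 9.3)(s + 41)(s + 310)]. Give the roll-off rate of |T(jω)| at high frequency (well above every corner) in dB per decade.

With 0 zeros and 3 poles, the high-frequency asymptotic slope is 20 × (0 − 3) = -60 dB/decade.

-60 dB/decade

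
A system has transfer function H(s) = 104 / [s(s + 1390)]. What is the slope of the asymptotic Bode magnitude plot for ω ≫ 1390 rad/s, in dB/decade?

With 0 zeros and 2 poles, the high-frequency asymptotic slope is 20 × (0 − 2) = -40 dB/decade.

-40 dB/decade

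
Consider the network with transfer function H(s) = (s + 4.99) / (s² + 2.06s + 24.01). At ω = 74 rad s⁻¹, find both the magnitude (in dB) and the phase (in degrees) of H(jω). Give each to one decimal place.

|H| = -37.3 dB, ∠H = -92.3 deg

|j74 + 4.99| = √(74² + 4.99²) = 74.17
|(j74)² + 2.06(j74) + 24.01| = |-5452 + j152.44| = 5454
|H(j74)| = 1 × 74.17 / 5454 = 0.013599
20 log₁₀(0.013599) = -37.33 dB
∠(j74 + 4.99) = arctan(74/4.99) = 86.14°
∠[(j74)² + 2.06(j74) + 24.01] = ∠[-5452 + j152.44] = 178.40°
∠H(j74) = 86.14° − 178.40° = -92.26°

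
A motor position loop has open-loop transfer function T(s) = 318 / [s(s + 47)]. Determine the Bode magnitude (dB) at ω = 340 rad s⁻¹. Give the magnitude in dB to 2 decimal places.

-51.29 dB

|j340 + 47| = √(340² + 47²) = 343.2
|j340| = 340
|T(j340)| = 318 / (343.2 × 340) = 0.002725
20 log₁₀(0.002725) = -51.293 dB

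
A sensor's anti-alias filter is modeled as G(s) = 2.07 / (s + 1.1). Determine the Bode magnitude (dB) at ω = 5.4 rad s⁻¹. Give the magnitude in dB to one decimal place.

|j5.4 + 1.1| = √(5.4² + 1.1²) = 5.511
|G(j5.4)| = 2.07 / 5.511 = 0.37562
20 log₁₀(0.37562) = -8.51 dB

-8.5 dB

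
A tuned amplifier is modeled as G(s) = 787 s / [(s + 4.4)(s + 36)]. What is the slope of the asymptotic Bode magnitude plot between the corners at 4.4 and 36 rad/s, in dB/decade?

In this band the factors already past their corner are: 1 differentiator zero, pole at 4.4; net slope = 0 dB/decade.

0 dB/decade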